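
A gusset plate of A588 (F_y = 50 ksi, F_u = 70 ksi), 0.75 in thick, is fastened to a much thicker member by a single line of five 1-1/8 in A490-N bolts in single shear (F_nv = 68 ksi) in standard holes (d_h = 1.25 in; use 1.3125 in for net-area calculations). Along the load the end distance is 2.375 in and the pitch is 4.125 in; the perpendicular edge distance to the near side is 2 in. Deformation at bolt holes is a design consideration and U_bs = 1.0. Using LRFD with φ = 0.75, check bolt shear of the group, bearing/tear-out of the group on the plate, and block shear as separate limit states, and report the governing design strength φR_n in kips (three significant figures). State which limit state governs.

Bolt shear: A_b = π·1.125²/4 = 0.994 in²; R_n = 68 × 0.994 × 5 × 1 = 338 kips → 0.75 × 338 = 253 kips.
Bearing: edge l_c = 1.75, r_n = 110.3 kips; interior l_c = 2.875, r_n = 141.8 kips; R_n = 110.3 + 4·141.8 = 677.2 kips → 508 kips.
Block shear: A_gv = 14.16, A_nv = 9.727, A_nt = 1.008 in²; R_n = min(0.6F_uA_nv, 0.6F_yA_gv) + U_bs·F_u·A_nt = 479.1 kips → 359 kips.
Bolt shear governs: 253 kips.

253 kips (bolt shear governs)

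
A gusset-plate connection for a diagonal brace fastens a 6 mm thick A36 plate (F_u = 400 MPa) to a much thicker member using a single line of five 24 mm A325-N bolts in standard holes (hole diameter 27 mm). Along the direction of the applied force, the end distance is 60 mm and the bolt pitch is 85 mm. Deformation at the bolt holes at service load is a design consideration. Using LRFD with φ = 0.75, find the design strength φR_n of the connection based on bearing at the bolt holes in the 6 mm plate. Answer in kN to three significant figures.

515 kN

Per bolt r_n = 1.2 l_c t F_u ≤ 2.4 d t F_u; upper limit = 2.4 × 24 × 6 × 400 / 1000 = 138.2 kN.
Edge bolt: l_c = 60 − 27/2 = 46.5 mm → 1.2 × 46.5 × 6 × 400 / 1000 = 133.9 → r_n = 133.9 kN.
Interior bolts: l_c = 85 − 27 = 58 mm → 1.2 × 58 × 6 × 400 / 1000 = 167 → r_n = 138.2 kN.
R_n = 1 × 133.9 + 4 × 138.2 = 686.9 kN.
Design strength φR_n = 0.75 × 686.9 = 515 kN.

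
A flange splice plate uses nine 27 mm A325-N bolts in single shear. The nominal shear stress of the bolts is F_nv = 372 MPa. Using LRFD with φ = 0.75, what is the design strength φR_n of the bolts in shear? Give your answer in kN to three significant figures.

1440 kN

A_b = π × 27² / 4 = 572.6 mm².
R_n = F_nv · A_b · n · n_s = 372 × 572.6 × 9 × 1 / 1000 = 1917 kN.
Design strength φR_n = 0.75 × 1917 = 1440 kN.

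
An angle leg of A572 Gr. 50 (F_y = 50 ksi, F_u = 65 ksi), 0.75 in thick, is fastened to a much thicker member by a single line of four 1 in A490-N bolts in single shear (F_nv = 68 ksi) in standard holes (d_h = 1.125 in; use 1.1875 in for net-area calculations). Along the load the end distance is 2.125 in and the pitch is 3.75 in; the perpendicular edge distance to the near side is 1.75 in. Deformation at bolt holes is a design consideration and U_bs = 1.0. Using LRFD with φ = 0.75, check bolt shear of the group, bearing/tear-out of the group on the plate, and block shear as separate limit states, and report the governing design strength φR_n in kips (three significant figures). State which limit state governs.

160 kips (bolt shear governs)

Bolt shear: A_b = π·1²/4 = 0.7854 in²; R_n = 68 × 0.7854 × 4 × 1 = 213.6 kips → 0.75 × 213.6 = 160 kips.
Bearing: edge l_c = 1.562, r_n = 91.41 kips; interior l_c = 2.625, r_n = 117 kips; R_n = 91.41 + 3·117 = 442.4 kips → 332 kips.
Block shear: A_gv = 10.03, A_nv = 6.914, A_nt = 0.8672 in²; R_n = min(0.6F_uA_nv, 0.6F_yA_gv) + U_bs·F_u·A_nt = 326 kips → 245 kips.
Bolt shear governs: 160 kips.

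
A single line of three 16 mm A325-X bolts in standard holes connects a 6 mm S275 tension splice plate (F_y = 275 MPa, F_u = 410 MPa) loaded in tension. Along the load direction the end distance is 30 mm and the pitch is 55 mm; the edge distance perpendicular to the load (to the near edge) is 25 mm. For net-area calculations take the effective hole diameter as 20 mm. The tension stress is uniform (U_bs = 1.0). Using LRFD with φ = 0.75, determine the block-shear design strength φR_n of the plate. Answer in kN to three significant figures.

Shear plane L_v = 30 + 2·55 = 140 mm; A_gv = 140 × 6 = 840 mm².
A_nv = (140 − 2.5·20) × 6 = 540 mm².
A_nt = (25 − 0.5·20) × 6 = 90 mm².
0.6 F_u A_nv = 132.8 kN; 0.6 F_y A_gv = 138.6 kN → shear rupture governs the shear term.
R_n = 132.8 + 1.0 × 410 × 90 / 1000 = 169.7 kN.
Design strength φR_n = 0.75 × 169.7 = 127 kN.

127 kN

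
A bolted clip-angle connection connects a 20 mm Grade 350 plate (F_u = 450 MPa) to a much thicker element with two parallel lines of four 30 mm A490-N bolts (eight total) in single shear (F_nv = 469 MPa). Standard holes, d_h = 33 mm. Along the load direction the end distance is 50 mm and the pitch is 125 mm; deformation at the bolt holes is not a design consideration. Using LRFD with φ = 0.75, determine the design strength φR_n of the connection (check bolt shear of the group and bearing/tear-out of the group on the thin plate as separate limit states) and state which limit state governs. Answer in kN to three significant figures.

Bolt shear: A_b = π·30²/4 = 706.9 mm²; R_n = 469 × 706.9 × 8 × 1 / 1000 = 2652 kN → 0.75 × 2652 = 1990 kN.
Bearing (1.5 l_c t F_u ≤ 3.0 d t F_u): upper limit = 3.0·30·20·450 / 1000 = 810 kN.
  Edge l_c = 50 − 33/2 = 33.5 → r_n = 452.2 kN; interior l_c = 125 − 33 = 92 → r_n = 810 kN.
  R_n,bearing = 2·452.2 + 6·810 = 5764 kN → 0.75 × 5764 = 4320 kN.
Bolt shear governs: 1990 kN.

1990 kN (bolt shear governs)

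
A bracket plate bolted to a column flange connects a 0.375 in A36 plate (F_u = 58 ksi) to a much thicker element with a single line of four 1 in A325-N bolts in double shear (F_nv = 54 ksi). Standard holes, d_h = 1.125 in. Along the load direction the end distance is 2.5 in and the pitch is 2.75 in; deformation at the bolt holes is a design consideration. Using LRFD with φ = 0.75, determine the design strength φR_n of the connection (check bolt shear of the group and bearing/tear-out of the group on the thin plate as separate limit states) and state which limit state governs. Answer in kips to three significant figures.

Bolt shear: A_b = π·1²/4 = 0.7854 in²; R_n = 54 × 0.7854 × 4 × 2 = 339.3 kips → 0.75 × 339.3 = 254 kips.
Bearing (1.2 l_c t F_u ≤ 2.4 d t F_u): upper limit = 2.4·1·0.375·58 = 52.2 kips.
  Edge l_c = 2.5 − 1.125/2 = 1.938 → r_n = 50.57 kips; interior l_c = 2.75 − 1.125 = 1.625 → r_n = 42.41 kips.
  R_n,bearing = 1·50.57 + 3·42.41 = 177.8 kips → 0.75 × 177.8 = 133 kips.
Bearing governs: 133 kips.

133 kips (bearing governs)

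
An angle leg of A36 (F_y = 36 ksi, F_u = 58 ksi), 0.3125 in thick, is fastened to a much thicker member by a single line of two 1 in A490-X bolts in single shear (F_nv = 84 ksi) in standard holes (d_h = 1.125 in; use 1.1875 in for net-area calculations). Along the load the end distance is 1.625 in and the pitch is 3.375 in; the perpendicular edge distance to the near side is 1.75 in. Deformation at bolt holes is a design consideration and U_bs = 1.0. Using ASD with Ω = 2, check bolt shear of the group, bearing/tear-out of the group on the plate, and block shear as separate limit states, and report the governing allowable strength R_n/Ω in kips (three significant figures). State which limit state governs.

27.4 kips (block shear governs)

Bolt shear: A_b = π·1²/4 = 0.7854 in²; R_n = 84 × 0.7854 × 2 × 1 = 131.9 kips → 131.9 / 2 = 66 kips.
Bearing: edge l_c = 1.062, r_n = 23.11 kips; interior l_c = 2.25, r_n = 43.5 kips; R_n = 23.11 + 1·43.5 = 66.61 kips → 33.3 kips.
Block shear: A_gv = 1.562, A_nv = 1.006, A_nt = 0.3613 in²; R_n = min(0.6F_uA_nv, 0.6F_yA_gv) + U_bs·F_u·A_nt = 54.71 kips → 27.4 kips.
Block shear governs: 27.4 kips.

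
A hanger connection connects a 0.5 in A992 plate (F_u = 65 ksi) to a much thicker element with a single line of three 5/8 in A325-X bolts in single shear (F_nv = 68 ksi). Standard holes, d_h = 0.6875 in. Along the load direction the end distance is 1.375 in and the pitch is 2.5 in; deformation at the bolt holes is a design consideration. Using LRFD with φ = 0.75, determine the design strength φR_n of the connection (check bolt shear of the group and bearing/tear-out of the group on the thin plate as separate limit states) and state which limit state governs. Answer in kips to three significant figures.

46.9 kips (bolt shear governs)

Bolt shear: A_b = π·0.625²/4 = 0.3068 in²; R_n = 68 × 0.3068 × 3 × 1 = 62.59 kips → 0.75 × 62.59 = 46.9 kips.
Bearing (1.2 l_c t F_u ≤ 2.4 d t F_u): upper limit = 2.4·0.625·0.5·65 = 48.75 kips.
  Edge l_c = 1.375 − 0.6875/2 = 1.031 → r_n = 40.22 kips; interior l_c = 2.5 − 0.6875 = 1.812 → r_n = 48.75 kips.
  R_n,bearing = 1·40.22 + 2·48.75 = 137.7 kips → 0.75 × 137.7 = 103 kips.
Bolt shear governs: 46.9 kips.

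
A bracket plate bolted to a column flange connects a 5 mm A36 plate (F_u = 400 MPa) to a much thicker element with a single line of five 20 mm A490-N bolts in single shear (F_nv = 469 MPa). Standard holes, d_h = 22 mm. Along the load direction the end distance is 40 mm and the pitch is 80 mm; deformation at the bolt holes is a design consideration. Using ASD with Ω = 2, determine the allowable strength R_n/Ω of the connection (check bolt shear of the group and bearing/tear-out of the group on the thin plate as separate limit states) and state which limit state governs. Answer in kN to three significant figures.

Bolt shear: A_b = π·20²/4 = 314.2 mm²; R_n = 469 × 314.2 × 5 × 1 / 1000 = 736.7 kN → 736.7 / 2 = 368 kN.
Bearing (1.2 l_c t F_u ≤ 2.4 d t F_u): upper limit = 2.4·20·5·400 / 1000 = 96 kN.
  Edge l_c = 40 − 22/2 = 29 → r_n = 69.6 kN; interior l_c = 80 − 22 = 58 → r_n = 96 kN.
  R_n,bearing = 1·69.6 + 4·96 = 453.6 kN → 453.6 / 2 = 227 kN.
Bearing governs: 227 kN.

227 kN (bearing governs)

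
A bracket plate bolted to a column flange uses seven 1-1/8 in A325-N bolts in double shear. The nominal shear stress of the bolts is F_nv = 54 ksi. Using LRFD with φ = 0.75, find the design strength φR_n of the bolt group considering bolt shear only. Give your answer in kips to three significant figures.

A_b = π × 1.125² / 4 = 0.994 in².
R_n = F_nv · A_b · n · n_s = 54 × 0.994 × 7 × 2 = 751.5 kips.
Design strength φR_n = 0.75 × 751.5 = 564 kips.

564 kips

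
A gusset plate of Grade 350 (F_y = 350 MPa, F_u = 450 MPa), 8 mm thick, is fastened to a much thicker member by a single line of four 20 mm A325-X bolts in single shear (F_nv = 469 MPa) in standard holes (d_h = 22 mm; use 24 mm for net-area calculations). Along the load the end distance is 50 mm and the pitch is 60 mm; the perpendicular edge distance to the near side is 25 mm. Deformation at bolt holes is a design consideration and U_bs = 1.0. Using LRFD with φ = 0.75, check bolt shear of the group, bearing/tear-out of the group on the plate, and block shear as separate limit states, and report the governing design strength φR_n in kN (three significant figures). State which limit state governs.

272 kN (block shear governs)

Bolt shear: A_b = π·20²/4 = 314.2 mm²; R_n = 469 × 314.2 × 4 × 1 / 1000 = 589.4 kN → 0.75 × 589.4 = 442 kN.
Bearing: edge l_c = 39, r_n = 168.5 kN; interior l_c = 38, r_n = 164.2 kN; R_n = 168.5 + 3·164.2 = 661 kN → 496 kN.
Block shear: A_gv = 1840, A_nv = 1168, A_nt = 104 mm²; R_n = min(0.6F_uA_nv, 0.6F_yA_gv) + U_bs·F_u·A_nt = 362.2 kN → 272 kN.
Block shear governs: 272 kN.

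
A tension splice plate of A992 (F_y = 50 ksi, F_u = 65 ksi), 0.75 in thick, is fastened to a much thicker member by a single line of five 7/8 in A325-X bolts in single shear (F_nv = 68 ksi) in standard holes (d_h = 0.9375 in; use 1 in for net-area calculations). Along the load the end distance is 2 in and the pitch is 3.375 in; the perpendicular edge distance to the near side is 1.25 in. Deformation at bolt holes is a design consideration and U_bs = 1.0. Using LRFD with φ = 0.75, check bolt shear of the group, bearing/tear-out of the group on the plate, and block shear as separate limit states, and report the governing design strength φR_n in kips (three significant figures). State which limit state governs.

Bolt shear: A_b = π·0.875²/4 = 0.6013 in²; R_n = 68 × 0.6013 × 5 × 1 = 204.4 kips → 0.75 × 204.4 = 153 kips.
Bearing: edge l_c = 1.531, r_n = 89.58 kips; interior l_c = 2.438, r_n = 102.4 kips; R_n = 89.58 + 4·102.4 = 499.1 kips → 374 kips.
Block shear: A_gv = 11.62, A_nv = 8.25, A_nt = 0.5625 in²; R_n = min(0.6F_uA_nv, 0.6F_yA_gv) + U_bs·F_u·A_nt = 358.3 kips → 269 kips.
Bolt shear governs: 153 kips.

153 kips (bolt shear governs)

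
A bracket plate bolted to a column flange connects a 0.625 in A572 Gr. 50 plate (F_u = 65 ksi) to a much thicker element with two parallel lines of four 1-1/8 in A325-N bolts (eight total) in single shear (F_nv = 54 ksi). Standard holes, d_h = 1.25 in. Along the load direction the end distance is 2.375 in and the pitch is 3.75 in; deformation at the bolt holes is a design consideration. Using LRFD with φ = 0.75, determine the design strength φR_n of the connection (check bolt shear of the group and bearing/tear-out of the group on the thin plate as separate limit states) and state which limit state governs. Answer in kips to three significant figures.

322 kips (bolt shear governs)

Bolt shear: A_b = π·1.125²/4 = 0.994 in²; R_n = 54 × 0.994 × 8 × 1 = 429.4 kips → 0.75 × 429.4 = 322 kips.
Bearing (1.2 l_c t F_u ≤ 2.4 d t F_u): upper limit = 2.4·1.125·0.625·65 = 109.7 kips.
  Edge l_c = 2.375 − 1.25/2 = 1.75 → r_n = 85.31 kips; interior l_c = 3.75 − 1.25 = 2.5 → r_n = 109.7 kips.
  R_n,bearing = 2·85.31 + 6·109.7 = 828.7 kips → 0.75 × 828.7 = 622 kips.
Bolt shear governs: 322 kips.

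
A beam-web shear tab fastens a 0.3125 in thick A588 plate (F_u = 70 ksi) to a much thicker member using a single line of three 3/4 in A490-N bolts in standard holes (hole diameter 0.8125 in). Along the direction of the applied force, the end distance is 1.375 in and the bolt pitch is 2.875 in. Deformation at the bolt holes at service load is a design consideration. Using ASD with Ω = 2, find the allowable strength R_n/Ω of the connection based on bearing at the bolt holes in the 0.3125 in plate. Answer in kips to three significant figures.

52.1 kips

Per bolt r_n = 1.2 l_c t F_u ≤ 2.4 d t F_u; upper limit = 2.4 × 0.75 × 0.3125 × 70 = 39.38 kips.
Edge bolt: l_c = 1.375 − 0.8125/2 = 0.9688 in → 1.2 × 0.9688 × 0.3125 × 70 = 25.43 → r_n = 25.43 kips.
Interior bolts: l_c = 2.875 − 0.8125 = 2.062 in → 1.2 × 2.062 × 0.3125 × 70 = 54.14 → r_n = 39.38 kips.
R_n = 1 × 25.43 + 2 × 39.38 = 104.2 kips.
Allowable strength R_n/Ω = 104.2 / 2 = 52.1 kips.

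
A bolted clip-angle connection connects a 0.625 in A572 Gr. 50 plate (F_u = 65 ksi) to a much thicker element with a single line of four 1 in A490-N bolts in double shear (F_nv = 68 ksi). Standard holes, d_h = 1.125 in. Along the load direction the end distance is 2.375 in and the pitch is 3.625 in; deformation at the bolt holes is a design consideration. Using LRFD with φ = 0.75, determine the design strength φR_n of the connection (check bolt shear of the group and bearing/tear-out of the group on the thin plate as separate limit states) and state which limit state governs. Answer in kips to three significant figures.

286 kips (bearing governs)

Bolt shear: A_b = π·1²/4 = 0.7854 in²; R_n = 68 × 0.7854 × 4 × 2 = 427.3 kips → 0.75 × 427.3 = 320 kips.
Bearing (1.2 l_c t F_u ≤ 2.4 d t F_u): upper limit = 2.4·1·0.625·65 = 97.5 kips.
  Edge l_c = 2.375 − 1.125/2 = 1.812 → r_n = 88.36 kips; interior l_c = 3.625 − 1.125 = 2.5 → r_n = 97.5 kips.
  R_n,bearing = 1·88.36 + 3·97.5 = 380.9 kips → 0.75 × 380.9 = 286 kips.
Bearing governs: 286 kips.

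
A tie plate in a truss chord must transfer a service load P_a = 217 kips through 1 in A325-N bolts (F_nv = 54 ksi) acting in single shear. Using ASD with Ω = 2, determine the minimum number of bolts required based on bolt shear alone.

11 bolts

A_b = π·1²/4 = 0.7854 in².
Per-bolt allowable strength R_n/Ω = 54 × 0.7854 × 1 / 2 = 21.21 kips.
n ≥ 217 / 21.21 = 10.23 → use 11 bolts.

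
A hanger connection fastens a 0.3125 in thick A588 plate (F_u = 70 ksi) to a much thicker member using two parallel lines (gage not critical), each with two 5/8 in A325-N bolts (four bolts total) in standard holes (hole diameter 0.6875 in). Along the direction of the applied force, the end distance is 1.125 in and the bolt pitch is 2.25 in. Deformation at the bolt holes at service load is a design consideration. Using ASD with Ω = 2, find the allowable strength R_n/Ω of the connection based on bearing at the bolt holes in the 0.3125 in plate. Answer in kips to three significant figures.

Per bolt r_n = 1.2 l_c t F_u ≤ 2.4 d t F_u; upper limit = 2.4 × 0.625 × 0.3125 × 70 = 32.81 kips.
Edge bolt: l_c = 1.125 − 0.6875/2 = 0.7812 in → 1.2 × 0.7812 × 0.3125 × 70 = 20.51 → r_n = 20.51 kips.
Interior bolts: l_c = 2.25 − 0.6875 = 1.562 in → 1.2 × 1.562 × 0.3125 × 70 = 41.02 → r_n = 32.81 kips.
R_n = 2 × 20.51 + 2 × 32.81 = 106.6 kips.
Allowable strength R_n/Ω = 106.6 / 2 = 53.3 kips.

53.3 kips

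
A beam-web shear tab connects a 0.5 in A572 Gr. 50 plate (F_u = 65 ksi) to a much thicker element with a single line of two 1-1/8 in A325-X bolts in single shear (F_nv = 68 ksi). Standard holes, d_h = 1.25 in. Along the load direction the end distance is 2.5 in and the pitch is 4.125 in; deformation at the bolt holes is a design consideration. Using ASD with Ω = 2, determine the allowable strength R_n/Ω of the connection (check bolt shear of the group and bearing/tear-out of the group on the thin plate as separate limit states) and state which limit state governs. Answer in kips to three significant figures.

Bolt shear: A_b = π·1.125²/4 = 0.994 in²; R_n = 68 × 0.994 × 2 × 1 = 135.2 kips → 135.2 / 2 = 67.6 kips.
Bearing (1.2 l_c t F_u ≤ 2.4 d t F_u): upper limit = 2.4·1.125·0.5·65 = 87.75 kips.
  Edge l_c = 2.5 − 1.25/2 = 1.875 → r_n = 73.12 kips; interior l_c = 4.125 − 1.25 = 2.875 → r_n = 87.75 kips.
  R_n,bearing = 1·73.12 + 1·87.75 = 160.9 kips → 160.9 / 2 = 80.4 kips.
Bolt shear governs: 67.6 kips.

67.6 kips (bolt shear governs)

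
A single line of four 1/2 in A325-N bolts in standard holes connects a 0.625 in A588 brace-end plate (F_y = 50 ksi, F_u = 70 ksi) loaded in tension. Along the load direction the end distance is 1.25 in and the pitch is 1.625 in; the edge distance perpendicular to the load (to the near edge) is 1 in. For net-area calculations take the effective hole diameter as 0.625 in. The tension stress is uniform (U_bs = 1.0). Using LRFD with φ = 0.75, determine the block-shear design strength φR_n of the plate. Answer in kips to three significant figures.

100 kips

Shear plane L_v = 1.25 + 3·1.625 = 6.125 in; A_gv = 6.125 × 0.625 = 3.828 in².
A_nv = (6.125 − 3.5·0.625) × 0.625 = 2.461 in².
A_nt = (1 − 0.5·0.625) × 0.625 = 0.4297 in².
0.6 F_u A_nv = 103.4 kips; 0.6 F_y A_gv = 114.8 kips → shear rupture governs the shear term.
R_n = 103.4 + 1.0 × 70 × 0.4297 = 133.4 kips.
Design strength φR_n = 0.75 × 133.4 = 100 kips.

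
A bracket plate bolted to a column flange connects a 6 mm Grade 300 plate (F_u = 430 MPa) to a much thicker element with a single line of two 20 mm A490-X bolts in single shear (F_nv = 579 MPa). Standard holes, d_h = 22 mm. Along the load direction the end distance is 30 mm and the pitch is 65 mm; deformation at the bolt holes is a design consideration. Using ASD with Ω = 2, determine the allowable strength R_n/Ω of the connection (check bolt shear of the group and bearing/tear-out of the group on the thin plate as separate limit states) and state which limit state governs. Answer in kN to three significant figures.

91.3 kN (bearing governs)

Bolt shear: A_b = π·20²/4 = 314.2 mm²; R_n = 579 × 314.2 × 2 × 1 / 1000 = 363.8 kN → 363.8 / 2 = 182 kN.
Bearing (1.2 l_c t F_u ≤ 2.4 d t F_u): upper limit = 2.4·20·6·430 / 1000 = 123.8 kN.
  Edge l_c = 30 − 22/2 = 19 → r_n = 58.82 kN; interior l_c = 65 − 22 = 43 → r_n = 123.8 kN.
  R_n,bearing = 1·58.82 + 1·123.8 = 182.7 kN → 182.7 / 2 = 91.3 kN.
Bearing governs: 91.3 kN.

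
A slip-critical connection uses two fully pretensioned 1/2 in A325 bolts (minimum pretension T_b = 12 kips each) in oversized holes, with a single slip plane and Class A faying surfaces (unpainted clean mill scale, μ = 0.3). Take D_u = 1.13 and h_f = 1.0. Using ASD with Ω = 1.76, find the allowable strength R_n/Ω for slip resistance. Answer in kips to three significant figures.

R_n = μ · D_u · h_f · T_b · n_s · n_b = 0.3 × 1.13 × 1.0 × 12 × 1 × 2 = 8.136 kips.
Allowable strength R_n/Ω = 8.136 / 1.76 = 4.62 kips.

4.62 kips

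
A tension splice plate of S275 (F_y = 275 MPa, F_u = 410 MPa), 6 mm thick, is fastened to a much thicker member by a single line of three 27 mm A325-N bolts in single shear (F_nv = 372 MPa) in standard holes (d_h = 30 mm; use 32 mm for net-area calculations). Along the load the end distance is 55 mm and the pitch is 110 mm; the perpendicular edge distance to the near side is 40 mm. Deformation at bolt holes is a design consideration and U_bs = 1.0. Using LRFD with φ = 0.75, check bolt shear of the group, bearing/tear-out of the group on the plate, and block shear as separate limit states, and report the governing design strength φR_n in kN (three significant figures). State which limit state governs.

Bolt shear: A_b = π·27²/4 = 572.6 mm²; R_n = 372 × 572.6 × 3 × 1 / 1000 = 639 kN → 0.75 × 639 = 479 kN.
Bearing: edge l_c = 40, r_n = 118.1 kN; interior l_c = 80, r_n = 159.4 kN; R_n = 118.1 + 2·159.4 = 436.9 kN → 328 kN.
Block shear: A_gv = 1650, A_nv = 1170, A_nt = 144 mm²; R_n = min(0.6F_uA_nv, 0.6F_yA_gv) + U_bs·F_u·A_nt = 331.3 kN → 248 kN.
Block shear governs: 248 kN.

248 kN (block shear governs)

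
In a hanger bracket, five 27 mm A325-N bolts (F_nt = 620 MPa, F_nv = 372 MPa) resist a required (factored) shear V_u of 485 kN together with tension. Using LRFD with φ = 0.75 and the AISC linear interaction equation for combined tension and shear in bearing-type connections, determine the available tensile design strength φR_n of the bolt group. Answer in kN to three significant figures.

A_b = π·27²/4 = 572.6 mm²; f_rv = 485 × 1000 / (5 × 572.6) = 169.4 MPa.
F'_nt = 1.3 F_nt − (F_nt / φF_nv) f_rv = 1.3·620 − (620/(0.75·372))·169.4 = 429.5 MPa, capped at F_nt → F'_nt = 429.5 MPa.
R_n = F'_nt · A_b · n = 429.5 × 572.6 × 5 / 1000 = 1230 kN.
Design strength φR_n = 0.75 × 1230 = 922 kN.

922 kN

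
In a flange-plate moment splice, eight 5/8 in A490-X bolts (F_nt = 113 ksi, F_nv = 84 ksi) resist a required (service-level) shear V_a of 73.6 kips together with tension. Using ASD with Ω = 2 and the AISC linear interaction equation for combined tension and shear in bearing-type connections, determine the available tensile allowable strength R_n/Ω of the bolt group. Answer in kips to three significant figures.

81.3 kips

A_b = π·0.625²/4 = 0.3068 in²; f_rv = 73.6 / (8 × 0.3068) = 29.99 ksi.
F'_nt = 1.3 F_nt − (Ω F_nt / F_nv) f_rv = 1.3·113 − (2·113/84)·29.99 = 66.22 ksi, capped at F_nt → F'_nt = 66.22 ksi.
R_n = F'_nt · A_b · n = 66.22 × 0.3068 × 8 = 162.5 kips.
Allowable strength R_n/Ω = 162.5 / 2 = 81.3 kips.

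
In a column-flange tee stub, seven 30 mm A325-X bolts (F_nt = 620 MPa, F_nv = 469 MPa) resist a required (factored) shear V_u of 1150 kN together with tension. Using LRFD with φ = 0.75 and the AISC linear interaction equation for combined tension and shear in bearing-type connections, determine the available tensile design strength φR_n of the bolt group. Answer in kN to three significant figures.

1470 kN

A_b = π·30²/4 = 706.9 mm²; f_rv = 1150 × 1000 / (7 × 706.9) = 232.4 MPa.
F'_nt = 1.3 F_nt − (F_nt / φF_nv) f_rv = 1.3·620 − (620/(0.75·469))·232.4 = 396.3 MPa, capped at F_nt → F'_nt = 396.3 MPa.
R_n = F'_nt · A_b · n = 396.3 × 706.9 × 7 / 1000 = 1961 kN.
Design strength φR_n = 0.75 × 1961 = 1470 kN.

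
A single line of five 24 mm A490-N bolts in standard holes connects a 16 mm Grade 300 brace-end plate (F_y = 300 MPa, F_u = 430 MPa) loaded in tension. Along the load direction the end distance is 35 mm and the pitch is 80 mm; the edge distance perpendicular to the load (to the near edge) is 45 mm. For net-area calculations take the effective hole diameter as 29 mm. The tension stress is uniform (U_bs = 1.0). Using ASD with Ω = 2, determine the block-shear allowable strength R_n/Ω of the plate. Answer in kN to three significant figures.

Shear plane L_v = 35 + 4·80 = 355 mm; A_gv = 355 × 16 = 5680 mm².
A_nv = (355 − 4.5·29) × 16 = 3592 mm².
A_nt = (45 − 0.5·29) × 16 = 488 mm².
0.6 F_u A_nv = 926.7 kN; 0.6 F_y A_gv = 1022 kN → shear rupture governs the shear term.
R_n = 926.7 + 1.0 × 430 × 488 / 1000 = 1137 kN.
Allowable strength R_n/Ω = 1137 / 2 = 568 kN.

568 kN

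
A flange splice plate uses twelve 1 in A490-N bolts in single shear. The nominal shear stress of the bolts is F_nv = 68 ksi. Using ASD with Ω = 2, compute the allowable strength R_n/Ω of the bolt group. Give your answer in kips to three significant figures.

A_b = π × 1² / 4 = 0.7854 in².
R_n = F_nv · A_b · n · n_s = 68 × 0.7854 × 12 × 1 = 640.9 kips.
Allowable strength R_n/Ω = 640.9 / 2 = 320 kips.

320 kips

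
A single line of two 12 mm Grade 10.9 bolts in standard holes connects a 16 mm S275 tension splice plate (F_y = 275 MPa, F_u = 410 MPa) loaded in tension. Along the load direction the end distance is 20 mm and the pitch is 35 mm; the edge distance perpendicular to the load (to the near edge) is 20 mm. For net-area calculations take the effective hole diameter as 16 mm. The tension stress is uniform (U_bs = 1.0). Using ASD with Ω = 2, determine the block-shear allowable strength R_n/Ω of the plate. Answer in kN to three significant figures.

100 kN

Shear plane L_v = 20 + 1·35 = 55 mm; A_gv = 55 × 16 = 880 mm².
A_nv = (55 − 1.5·16) × 16 = 496 mm².
A_nt = (20 − 0.5·16) × 16 = 192 mm².
0.6 F_u A_nv = 122 kN; 0.6 F_y A_gv = 145.2 kN → shear rupture governs the shear term.
R_n = 122 + 1.0 × 410 × 192 / 1000 = 200.7 kN.
Allowable strength R_n/Ω = 200.7 / 2 = 100 kN.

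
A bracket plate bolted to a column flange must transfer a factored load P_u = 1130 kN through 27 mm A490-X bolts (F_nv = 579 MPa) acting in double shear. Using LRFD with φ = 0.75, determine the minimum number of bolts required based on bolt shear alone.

3 bolts

A_b = π·27²/4 = 572.6 mm².
Per-bolt design strength φR_n = 0.75 × 579 × 572.6 × 2 / 1000 = 497.3 kN.
n ≥ 1130 / 497.3 = 2.272 → use 3 bolts.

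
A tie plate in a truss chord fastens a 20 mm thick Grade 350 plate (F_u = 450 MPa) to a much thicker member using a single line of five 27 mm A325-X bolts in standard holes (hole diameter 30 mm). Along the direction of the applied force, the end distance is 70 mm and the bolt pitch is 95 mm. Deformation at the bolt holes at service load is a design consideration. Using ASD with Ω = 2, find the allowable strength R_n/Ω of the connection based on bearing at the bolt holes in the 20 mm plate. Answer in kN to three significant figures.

1460 kN

Per bolt r_n = 1.2 l_c t F_u ≤ 2.4 d t F_u; upper limit = 2.4 × 27 × 20 × 450 / 1000 = 583.2 kN.
Edge bolt: l_c = 70 − 30/2 = 55 mm → 1.2 × 55 × 20 × 450 / 1000 = 594 → r_n = 583.2 kN.
Interior bolts: l_c = 95 − 30 = 65 mm → 1.2 × 65 × 20 × 450 / 1000 = 702 → r_n = 583.2 kN.
R_n = 1 × 583.2 + 4 × 583.2 = 2916 kN.
Allowable strength R_n/Ω = 2916 / 2 = 1460 kN.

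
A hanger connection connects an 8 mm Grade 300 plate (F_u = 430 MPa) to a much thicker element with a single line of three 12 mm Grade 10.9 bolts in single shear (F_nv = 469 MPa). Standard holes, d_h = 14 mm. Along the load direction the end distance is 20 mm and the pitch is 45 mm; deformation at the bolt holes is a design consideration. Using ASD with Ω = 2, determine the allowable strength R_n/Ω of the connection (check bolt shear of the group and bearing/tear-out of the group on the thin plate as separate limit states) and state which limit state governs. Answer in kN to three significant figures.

79.6 kN (bolt shear governs)

Bolt shear: A_b = π·12²/4 = 113.1 mm²; R_n = 469 × 113.1 × 3 × 1 / 1000 = 159.1 kN → 159.1 / 2 = 79.6 kN.
Bearing (1.2 l_c t F_u ≤ 2.4 d t F_u): upper limit = 2.4·12·8·430 / 1000 = 99.07 kN.
  Edge l_c = 20 − 14/2 = 13 → r_n = 53.66 kN; interior l_c = 45 − 14 = 31 → r_n = 99.07 kN.
  R_n,bearing = 1·53.66 + 2·99.07 = 251.8 kN → 251.8 / 2 = 126 kN.
Bolt shear governs: 79.6 kN.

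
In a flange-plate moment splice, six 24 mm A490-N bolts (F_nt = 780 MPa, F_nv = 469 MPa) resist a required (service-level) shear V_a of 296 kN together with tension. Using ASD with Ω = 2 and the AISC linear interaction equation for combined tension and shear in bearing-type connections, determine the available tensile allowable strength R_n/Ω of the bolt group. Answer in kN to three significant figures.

A_b = π·24²/4 = 452.4 mm²; f_rv = 296 × 1000 / (6 × 452.4) = 109.1 MPa.
F'_nt = 1.3 F_nt − (Ω F_nt / F_nv) f_rv = 1.3·780 − (2·780/469)·109.1 = 651.3 MPa, capped at F_nt → F'_nt = 651.3 MPa.
R_n = F'_nt · A_b · n = 651.3 × 452.4 × 6 / 1000 = 1768 kN.
Allowable strength R_n/Ω = 1768 / 2 = 884 kN.

884 kN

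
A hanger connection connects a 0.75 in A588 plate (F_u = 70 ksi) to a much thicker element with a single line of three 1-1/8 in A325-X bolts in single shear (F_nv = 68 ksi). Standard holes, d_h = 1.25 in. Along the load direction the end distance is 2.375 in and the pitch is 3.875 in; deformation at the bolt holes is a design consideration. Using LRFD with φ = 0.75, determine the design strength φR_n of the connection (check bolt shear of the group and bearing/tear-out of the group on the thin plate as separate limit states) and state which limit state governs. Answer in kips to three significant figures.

152 kips (bolt shear governs)

Bolt shear: A_b = π·1.125²/4 = 0.994 in²; R_n = 68 × 0.994 × 3 × 1 = 202.8 kips → 0.75 × 202.8 = 152 kips.
Bearing (1.2 l_c t F_u ≤ 2.4 d t F_u): upper limit = 2.4·1.125·0.75·70 = 141.8 kips.
  Edge l_c = 2.375 − 1.25/2 = 1.75 → r_n = 110.3 kips; interior l_c = 3.875 − 1.25 = 2.625 → r_n = 141.8 kips.
  R_n,bearing = 1·110.3 + 2·141.8 = 393.8 kips → 0.75 × 393.8 = 295 kips.
Bolt shear governs: 152 kips.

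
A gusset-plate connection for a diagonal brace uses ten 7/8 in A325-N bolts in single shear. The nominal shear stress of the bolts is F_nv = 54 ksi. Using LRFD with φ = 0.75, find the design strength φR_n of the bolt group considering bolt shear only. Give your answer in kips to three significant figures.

A_b = π × 0.875² / 4 = 0.6013 in².
R_n = F_nv · A_b · n · n_s = 54 × 0.6013 × 10 × 1 = 324.7 kips.
Design strength φR_n = 0.75 × 324.7 = 244 kips.

244 kips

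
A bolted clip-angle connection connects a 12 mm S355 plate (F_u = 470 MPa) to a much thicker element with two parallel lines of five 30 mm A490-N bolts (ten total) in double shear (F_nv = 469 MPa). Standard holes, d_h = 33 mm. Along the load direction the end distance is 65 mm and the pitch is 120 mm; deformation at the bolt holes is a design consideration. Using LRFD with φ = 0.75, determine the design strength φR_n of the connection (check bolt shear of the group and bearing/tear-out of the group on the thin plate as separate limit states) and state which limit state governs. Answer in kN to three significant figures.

2930 kN (bearing governs)

Bolt shear: A_b = π·30²/4 = 706.9 mm²; R_n = 469 × 706.9 × 10 × 2 / 1000 = 6630 kN → 0.75 × 6630 = 4970 kN.
Bearing (1.2 l_c t F_u ≤ 2.4 d t F_u): upper limit = 2.4·30·12·470 / 1000 = 406.1 kN.
  Edge l_c = 65 − 33/2 = 48.5 → r_n = 328.2 kN; interior l_c = 120 − 33 = 87 → r_n = 406.1 kN.
  R_n,bearing = 2·328.2 + 8·406.1 = 3905 kN → 0.75 × 3905 = 2930 kN.
Bearing governs: 2930 kN.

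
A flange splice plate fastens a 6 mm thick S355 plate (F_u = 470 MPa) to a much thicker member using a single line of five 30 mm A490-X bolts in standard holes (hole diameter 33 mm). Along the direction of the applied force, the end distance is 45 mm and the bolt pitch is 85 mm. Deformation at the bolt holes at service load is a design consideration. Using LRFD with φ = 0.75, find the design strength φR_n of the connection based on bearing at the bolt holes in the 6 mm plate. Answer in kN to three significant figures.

600 kN

Per bolt r_n = 1.2 l_c t F_u ≤ 2.4 d t F_u; upper limit = 2.4 × 30 × 6 × 470 / 1000 = 203 kN.
Edge bolt: l_c = 45 − 33/2 = 28.5 mm → 1.2 × 28.5 × 6 × 470 / 1000 = 96.44 → r_n = 96.44 kN.
Interior bolts: l_c = 85 − 33 = 52 mm → 1.2 × 52 × 6 × 470 / 1000 = 176 → r_n = 176 kN.
R_n = 1 × 96.44 + 4 × 176 = 800.3 kN.
Design strength φR_n = 0.75 × 800.3 = 600 kN.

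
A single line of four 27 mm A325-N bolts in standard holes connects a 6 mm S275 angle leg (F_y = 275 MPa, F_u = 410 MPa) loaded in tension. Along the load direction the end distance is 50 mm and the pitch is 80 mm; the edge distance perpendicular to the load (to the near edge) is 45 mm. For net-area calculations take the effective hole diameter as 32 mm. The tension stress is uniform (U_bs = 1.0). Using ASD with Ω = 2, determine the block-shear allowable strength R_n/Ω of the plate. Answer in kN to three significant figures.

Shear plane L_v = 50 + 3·80 = 290 mm; A_gv = 290 × 6 = 1740 mm².
A_nv = (290 − 3.5·32) × 6 = 1068 mm².
A_nt = (45 − 0.5·32) × 6 = 174 mm².
0.6 F_u A_nv = 262.7 kN; 0.6 F_y A_gv = 287.1 kN → shear rupture governs the shear term.
R_n = 262.7 + 1.0 × 410 × 174 / 1000 = 334.1 kN.
Allowable strength R_n/Ω = 334.1 / 2 = 167 kN.

167 kN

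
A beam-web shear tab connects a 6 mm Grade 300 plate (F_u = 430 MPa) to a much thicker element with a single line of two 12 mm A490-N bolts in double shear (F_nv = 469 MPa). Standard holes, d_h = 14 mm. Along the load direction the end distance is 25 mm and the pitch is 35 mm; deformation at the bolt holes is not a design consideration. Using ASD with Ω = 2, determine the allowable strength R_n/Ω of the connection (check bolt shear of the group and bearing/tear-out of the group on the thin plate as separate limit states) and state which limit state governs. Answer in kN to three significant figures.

75.5 kN (bearing governs)

Bolt shear: A_b = π·12²/4 = 113.1 mm²; R_n = 469 × 113.1 × 2 × 2 / 1000 = 212.2 kN → 212.2 / 2 = 106 kN.
Bearing (1.5 l_c t F_u ≤ 3.0 d t F_u): upper limit = 3.0·12·6·430 / 1000 = 92.88 kN.
  Edge l_c = 25 − 14/2 = 18 → r_n = 69.66 kN; interior l_c = 35 − 14 = 21 → r_n = 81.27 kN.
  R_n,bearing = 1·69.66 + 1·81.27 = 150.9 kN → 150.9 / 2 = 75.5 kN.
Bearing governs: 75.5 kN.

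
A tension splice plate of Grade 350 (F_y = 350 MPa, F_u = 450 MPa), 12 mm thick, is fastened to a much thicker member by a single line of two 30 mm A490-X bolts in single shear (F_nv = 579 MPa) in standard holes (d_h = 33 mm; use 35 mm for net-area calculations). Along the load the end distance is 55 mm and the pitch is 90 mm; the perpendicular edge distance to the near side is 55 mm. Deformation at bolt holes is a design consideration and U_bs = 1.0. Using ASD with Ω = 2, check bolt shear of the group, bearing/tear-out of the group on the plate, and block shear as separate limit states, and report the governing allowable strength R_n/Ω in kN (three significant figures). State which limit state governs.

Bolt shear: A_b = π·30²/4 = 706.9 mm²; R_n = 579 × 706.9 × 2 × 1 / 1000 = 818.5 kN → 818.5 / 2 = 409 kN.
Bearing: edge l_c = 38.5, r_n = 249.5 kN; interior l_c = 57, r_n = 369.4 kN; R_n = 249.5 + 1·369.4 = 618.8 kN → 309 kN.
Block shear: A_gv = 1740, A_nv = 1110, A_nt = 450 mm²; R_n = min(0.6F_uA_nv, 0.6F_yA_gv) + U_bs·F_u·A_nt = 502.2 kN → 251 kN.
Block shear governs: 251 kN.

251 kN (block shear governs)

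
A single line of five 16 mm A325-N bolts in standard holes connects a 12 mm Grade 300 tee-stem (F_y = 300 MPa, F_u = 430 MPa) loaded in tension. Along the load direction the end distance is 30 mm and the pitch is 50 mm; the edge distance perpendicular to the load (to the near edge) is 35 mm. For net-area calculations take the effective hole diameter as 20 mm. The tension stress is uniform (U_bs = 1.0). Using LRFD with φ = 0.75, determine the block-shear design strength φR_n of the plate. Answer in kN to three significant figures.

422 kN

Shear plane L_v = 30 + 4·50 = 230 mm; A_gv = 230 × 12 = 2760 mm².
A_nv = (230 − 4.5·20) × 12 = 1680 mm².
A_nt = (35 − 0.5·20) × 12 = 300 mm².
0.6 F_u A_nv = 433.4 kN; 0.6 F_y A_gv = 496.8 kN → shear rupture governs the shear term.
R_n = 433.4 + 1.0 × 430 × 300 / 1000 = 562.4 kN.
Design strength φR_n = 0.75 × 562.4 = 422 kN.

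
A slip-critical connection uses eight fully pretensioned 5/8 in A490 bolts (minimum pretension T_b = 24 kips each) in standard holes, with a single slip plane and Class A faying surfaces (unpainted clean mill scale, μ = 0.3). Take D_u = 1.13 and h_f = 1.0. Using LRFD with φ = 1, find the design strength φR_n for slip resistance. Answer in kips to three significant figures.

65.1 kips

R_n = μ · D_u · h_f · T_b · n_s · n_b = 0.3 × 1.13 × 1.0 × 24 × 1 × 8 = 65.09 kips.
Design strength φR_n = 1 × 65.09 = 65.1 kips.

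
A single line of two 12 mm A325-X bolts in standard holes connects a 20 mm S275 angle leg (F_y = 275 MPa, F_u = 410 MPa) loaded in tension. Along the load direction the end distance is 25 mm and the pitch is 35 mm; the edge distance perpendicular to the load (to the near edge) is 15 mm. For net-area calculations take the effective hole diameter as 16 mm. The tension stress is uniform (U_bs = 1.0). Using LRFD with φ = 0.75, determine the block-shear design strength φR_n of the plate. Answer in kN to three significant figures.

Shear plane L_v = 25 + 1·35 = 60 mm; A_gv = 60 × 20 = 1200 mm².
A_nv = (60 − 1.5·16) × 20 = 720 mm².
A_nt = (15 − 0.5·16) × 20 = 140 mm².
0.6 F_u A_nv = 177.1 kN; 0.6 F_y A_gv = 198 kN → shear rupture governs the shear term.
R_n = 177.1 + 1.0 × 410 × 140 / 1000 = 234.5 kN.
Design strength φR_n = 0.75 × 234.5 = 176 kN.

176 kN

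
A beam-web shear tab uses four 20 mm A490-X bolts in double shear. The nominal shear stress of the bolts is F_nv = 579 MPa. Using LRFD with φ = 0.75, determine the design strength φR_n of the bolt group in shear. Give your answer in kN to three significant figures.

1090 kN

A_b = π × 20² / 4 = 314.2 mm².
R_n = F_nv · A_b · n · n_s = 579 × 314.2 × 4 × 2 / 1000 = 1455 kN.
Design strength φR_n = 0.75 × 1455 = 1090 kN.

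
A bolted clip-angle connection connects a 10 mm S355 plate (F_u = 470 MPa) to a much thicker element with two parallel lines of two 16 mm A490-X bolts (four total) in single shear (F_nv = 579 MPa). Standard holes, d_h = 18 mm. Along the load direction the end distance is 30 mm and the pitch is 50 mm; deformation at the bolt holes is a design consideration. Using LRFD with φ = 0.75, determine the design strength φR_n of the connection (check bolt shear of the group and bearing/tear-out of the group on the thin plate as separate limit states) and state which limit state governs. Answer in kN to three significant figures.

Bolt shear: A_b = π·16²/4 = 201.1 mm²; R_n = 579 × 201.1 × 4 × 1 / 1000 = 465.7 kN → 0.75 × 465.7 = 349 kN.
Bearing (1.2 l_c t F_u ≤ 2.4 d t F_u): upper limit = 2.4·16·10·470 / 1000 = 180.5 kN.
  Edge l_c = 30 − 18/2 = 21 → r_n = 118.4 kN; interior l_c = 50 − 18 = 32 → r_n = 180.5 kN.
  R_n,bearing = 2·118.4 + 2·180.5 = 597.8 kN → 0.75 × 597.8 = 448 kN.
Bolt shear governs: 349 kN.

349 kN (bolt shear governs)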